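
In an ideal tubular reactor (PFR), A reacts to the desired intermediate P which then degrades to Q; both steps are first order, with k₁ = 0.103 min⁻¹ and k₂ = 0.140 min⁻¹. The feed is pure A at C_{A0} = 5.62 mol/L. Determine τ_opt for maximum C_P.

8.29 min

For first-order series the maximum of C_P occurs at τ_opt = ln(k₂/k₁)/(k₂−k₁).
= ln(0.140/0.103)/(0.140−0.103) = ln(1.359)/0.03700 = 0.3069/0.03700 = 8.29 min.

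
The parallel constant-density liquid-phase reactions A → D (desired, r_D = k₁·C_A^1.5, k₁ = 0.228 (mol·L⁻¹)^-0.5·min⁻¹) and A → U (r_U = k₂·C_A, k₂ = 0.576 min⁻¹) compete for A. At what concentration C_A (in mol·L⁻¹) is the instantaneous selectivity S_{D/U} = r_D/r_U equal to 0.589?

S_{D/U} = (k₁/k₂)·C_A^0.5 ⇒ C_A = (S·k₂/k₁)^(2).
= (0.589×0.576/0.228)^(2) = (1.488)^(2) = 2.21 mol·L⁻¹.

2.21 mol·L⁻¹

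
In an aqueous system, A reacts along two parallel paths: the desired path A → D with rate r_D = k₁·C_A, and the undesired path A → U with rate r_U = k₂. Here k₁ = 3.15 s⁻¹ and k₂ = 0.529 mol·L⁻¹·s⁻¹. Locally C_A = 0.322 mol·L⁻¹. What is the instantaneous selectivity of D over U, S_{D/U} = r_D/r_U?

1.92

S_{D/U} = r_D/r_U = (k₁·C_A)/(k₂) = (k₁/k₂)·C_A.
= (3.15×0.3220) / (0.529) = 1.014/0.5290 = 1.92.
Since the desired path is higher order in A, keeping C_A high (PFR or concentrated feed) favours D.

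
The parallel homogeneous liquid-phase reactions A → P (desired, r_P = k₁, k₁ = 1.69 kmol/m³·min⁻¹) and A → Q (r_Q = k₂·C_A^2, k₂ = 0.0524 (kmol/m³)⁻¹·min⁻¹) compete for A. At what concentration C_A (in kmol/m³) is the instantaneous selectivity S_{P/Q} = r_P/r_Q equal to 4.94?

S_{P/Q} = (k₁/k₂)·C_A^-2 ⇒ C_A = (S·k₂/k₁)^(-0.5).
= (4.94×0.0524/1.69)^(-0.5) = (0.1532)^(-0.5) = 2.56 kmol/m³.

2.56 kmol/m³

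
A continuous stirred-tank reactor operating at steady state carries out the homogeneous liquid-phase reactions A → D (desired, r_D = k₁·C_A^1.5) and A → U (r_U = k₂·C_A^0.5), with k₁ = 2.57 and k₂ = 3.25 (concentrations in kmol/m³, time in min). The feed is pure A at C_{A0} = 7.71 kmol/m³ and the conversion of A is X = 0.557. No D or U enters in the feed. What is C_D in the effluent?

3.13 kmol/m³

Exit C_A = C_{A0}(1−X) = 7.71×0.443 = 3.416 kmol/m³.
A CSTR operates uniformly at the exit composition, giving r_D = 16.22 and r_U = 6.006 (each k·C_A^n at C_A = 3.416).
Fraction of consumed A going to D: r_D/(r_D+r_U) = 0.7298.
C_D = 0.7298·C_{A0}·X = 0.7298×7.71×0.557 = 3.13 kmol/m³.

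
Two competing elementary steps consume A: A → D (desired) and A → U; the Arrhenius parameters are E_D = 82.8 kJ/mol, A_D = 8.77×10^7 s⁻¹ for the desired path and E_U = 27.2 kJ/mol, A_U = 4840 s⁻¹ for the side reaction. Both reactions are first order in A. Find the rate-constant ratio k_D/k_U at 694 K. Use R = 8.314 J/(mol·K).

With equal orders, S_{D/U} = k_D/k_U = (A_D/A_U)·exp[(E_U−E_D)/(RT)].
(E_U−E_D)/(RT) = (27.2−82.8)×10³/(8.314×694) = -55600/5770 = -9.636.
k_D/k_U = (8.77×10^7/4840)·exp(-9.636) = 18120 × 6.532×10^-5 = 1.18.

1.18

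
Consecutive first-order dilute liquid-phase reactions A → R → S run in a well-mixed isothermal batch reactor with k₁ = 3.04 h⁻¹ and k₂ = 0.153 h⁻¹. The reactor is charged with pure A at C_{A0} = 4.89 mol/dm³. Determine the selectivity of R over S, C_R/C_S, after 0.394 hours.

Solving the coupled first-order balances gives C_R(t) = [k₁/(k₂−k₁)]·C_{A0}·(e^(−k₁t) − e^(−k₂t)).
e^(−k₁t) = e^(−3.04×0.394) = e^(−1.198) = 0.3019; e^(−k₂t) = e^(−0.06028) = 0.9415.
C_R = 3.04×4.89/(0.153−3.04) × (0.3019−0.9415) = (-5.149)×(-0.6396) = 3.294 mol/dm³.
C_A = C_{A0}e^(−k₁t) = 1.476 mol/dm³, so C_S = C_{A0}−C_A−C_R = 0.1203 mol/dm³; C_R/C_S = 27.4.

27.4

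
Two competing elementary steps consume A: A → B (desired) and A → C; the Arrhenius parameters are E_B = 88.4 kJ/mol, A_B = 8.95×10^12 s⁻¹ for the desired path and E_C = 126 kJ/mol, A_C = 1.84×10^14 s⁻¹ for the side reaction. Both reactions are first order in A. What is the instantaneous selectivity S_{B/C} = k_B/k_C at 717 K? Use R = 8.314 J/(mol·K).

With equal orders, S_{B/C} = k_B/k_C = (A_B/A_C)·exp[(E_C−E_B)/(RT)].
(E_C−E_B)/(RT) = (126−88.4)×10³/(8.314×717) = 37600/5961 = 6.308.
k_B/k_C = (8.95×10^12/1.84×10^14)·exp(6.308) = 0.04864 × 548.7 = 26.7.
Since E_B < E_C, lowering the temperature improves selectivity toward B.

26.7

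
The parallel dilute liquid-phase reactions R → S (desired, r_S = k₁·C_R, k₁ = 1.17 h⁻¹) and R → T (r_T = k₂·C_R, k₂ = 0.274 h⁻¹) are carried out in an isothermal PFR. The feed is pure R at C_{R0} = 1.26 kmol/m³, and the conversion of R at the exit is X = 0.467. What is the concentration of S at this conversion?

0.477 kmol/m³

C_R = C_{R0}(1−X) = 0.6716 kmol/m³.
Both paths are first order in R, so the instantaneous fraction to S is constant: dC_S/d(−C_R) = k₁/(k₁+k₂) = 0.8102.
C_S = 0.8102·(C_{R0}−C_R) = 0.8102×0.5884 = 0.477 kmol/m³.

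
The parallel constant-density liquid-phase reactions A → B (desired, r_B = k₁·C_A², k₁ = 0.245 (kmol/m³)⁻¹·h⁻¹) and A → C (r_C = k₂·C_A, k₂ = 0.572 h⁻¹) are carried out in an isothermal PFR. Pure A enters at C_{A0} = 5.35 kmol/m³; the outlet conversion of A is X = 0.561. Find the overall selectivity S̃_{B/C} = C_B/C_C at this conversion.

1.60

C_A = C_{A0}(1−X) = 2.349 kmol/m³.
Along a PFR/batch, dC_C/dC_A = −r_C/(r_B+r_C) = −k₂/(k₂+k₁·C_A).
Integrating from C_{A0} to C_A: C_C = (0.572/0.245)·ln[(0.572+0.245·5.35)/(0.572+0.245·2.35)] = 2.335·ln(1.883/1.147) = 1.156 kmol/m³.
Then C_B = (C_{A0}−C_A) − C_C = 3.001 − 1.156 = 1.845 kmol/m³.
S̃_{B/C} = C_B/C_C = 1.845/1.156 = 1.60.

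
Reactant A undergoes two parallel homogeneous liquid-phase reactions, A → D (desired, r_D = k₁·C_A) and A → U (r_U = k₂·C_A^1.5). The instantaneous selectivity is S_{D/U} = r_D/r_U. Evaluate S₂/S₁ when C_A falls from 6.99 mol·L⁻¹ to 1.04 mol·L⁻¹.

2.59

S_{D/U} = (k₁/k₂)·C_A^-0.5, so S₂/S₁ = (C_{A,2}/C_{A,1})^-0.5.
= (1.04/6.99)^(-0.5) = (0.1488)^(-0.5) = 2.59.
Selectivity toward D rises as C_A falls — low-concentration operation is favoured.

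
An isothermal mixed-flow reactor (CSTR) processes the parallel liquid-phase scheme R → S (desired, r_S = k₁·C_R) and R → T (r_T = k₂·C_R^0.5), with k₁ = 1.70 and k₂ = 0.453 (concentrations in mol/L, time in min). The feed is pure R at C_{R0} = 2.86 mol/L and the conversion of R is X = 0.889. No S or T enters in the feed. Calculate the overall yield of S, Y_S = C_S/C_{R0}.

Exit C_R = C_{R0}(1−X) = 2.86×0.111 = 0.3175 mol/L.
A CSTR operates uniformly at the exit composition, giving r_S = 0.5397 and r_T = 0.2552 (each k·C_R^n at C_R = 0.3175).
Fraction of consumed R going to S: r_S/(r_S+r_T) = 0.6789.
C_S = 0.6789·C_{R0}·X = 0.6789×2.86×0.889 = 1.73 mol/L; Y_S = C_S/C_{R0} = 0.604.

0.604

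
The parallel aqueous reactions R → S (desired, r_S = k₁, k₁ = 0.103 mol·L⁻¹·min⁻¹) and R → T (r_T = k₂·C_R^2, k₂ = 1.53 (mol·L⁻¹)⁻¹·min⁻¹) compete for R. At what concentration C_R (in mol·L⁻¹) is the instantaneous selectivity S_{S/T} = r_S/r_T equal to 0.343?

S_{S/T} = (k₁/k₂)·C_R^-2 ⇒ C_R = (S·k₂/k₁)^(-0.5).
= (0.343×1.53/0.103)^(-0.5) = (5.095)^(-0.5) = 0.443 mol·L⁻¹.

0.443 mol·L⁻¹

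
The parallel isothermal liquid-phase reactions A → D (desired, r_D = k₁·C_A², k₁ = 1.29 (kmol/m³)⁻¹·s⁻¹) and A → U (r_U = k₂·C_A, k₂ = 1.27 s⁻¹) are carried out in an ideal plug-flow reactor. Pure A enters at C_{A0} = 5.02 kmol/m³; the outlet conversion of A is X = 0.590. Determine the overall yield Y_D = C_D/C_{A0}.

C_A = C_{A0}(1−X) = 2.058 kmol/m³.
Along a PFR/batch, dC_U/dC_A = −r_U/(r_D+r_U) = −k₂/(k₂+k₁·C_A).
Integrating from C_{A0} to C_A: C_U = (1.27/1.29)·ln[(1.27+1.29·5.02)/(1.27+1.29·2.06)] = 0.9845·ln(7.746/3.925) = 0.6692 kmol/m³.
Then C_D = (C_{A0}−C_A) − C_U = 2.962 − 0.6692 = 2.293 kmol/m³.
Y_D = C_D/C_{A0} = 2.293/5.02 = 0.457.

0.457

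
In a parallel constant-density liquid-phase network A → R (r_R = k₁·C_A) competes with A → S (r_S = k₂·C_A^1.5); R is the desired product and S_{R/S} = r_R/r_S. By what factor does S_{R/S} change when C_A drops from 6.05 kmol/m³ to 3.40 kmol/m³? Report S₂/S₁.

1.33

S_{R/S} = (k₁/k₂)·C_A^-0.5, so S₂/S₁ = (C_{A,2}/C_{A,1})^-0.5.
= (3.40/6.05)^(-0.5) = (0.5620)^(-0.5) = 1.33.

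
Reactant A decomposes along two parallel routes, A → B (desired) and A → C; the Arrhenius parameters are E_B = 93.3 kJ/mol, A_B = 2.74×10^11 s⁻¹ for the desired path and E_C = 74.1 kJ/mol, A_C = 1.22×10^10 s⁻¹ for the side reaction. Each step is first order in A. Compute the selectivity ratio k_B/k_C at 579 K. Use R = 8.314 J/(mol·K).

With equal orders, S_{B/C} = k_B/k_C = (A_B/A_C)·exp[(E_C−E_B)/(RT)].
(E_C−E_B)/(RT) = (74.1−93.3)×10³/(8.314×579) = -19200/4814 = -3.989.
k_B/k_C = (2.74×10^11/1.22×10^10)·exp(-3.989) = 22.46 × 0.01853 = 0.416.
Since E_B > E_C, raising the temperature improves selectivity toward B.

0.416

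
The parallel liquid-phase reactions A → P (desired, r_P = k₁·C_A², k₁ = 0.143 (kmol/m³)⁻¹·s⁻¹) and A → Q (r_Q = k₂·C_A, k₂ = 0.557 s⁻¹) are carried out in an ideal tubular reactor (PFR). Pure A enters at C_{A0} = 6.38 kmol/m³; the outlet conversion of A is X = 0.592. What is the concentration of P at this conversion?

1.99 kmol/m³

C_A = C_{A0}(1−X) = 2.603 kmol/m³.
Along a PFR/batch, dC_Q/dC_A = −r_Q/(r_P+r_Q) = −k₂/(k₂+k₁·C_A).
Integrating from C_{A0} to C_A: C_Q = (0.557/0.143)·ln[(0.557+0.143·6.38)/(0.557+0.143·2.60)] = 3.895·ln(1.469/0.9292) = 1.785 kmol/m³.
Then C_P = (C_{A0}−C_A) − C_Q = 3.777 − 1.785 = 1.992 kmol/m³.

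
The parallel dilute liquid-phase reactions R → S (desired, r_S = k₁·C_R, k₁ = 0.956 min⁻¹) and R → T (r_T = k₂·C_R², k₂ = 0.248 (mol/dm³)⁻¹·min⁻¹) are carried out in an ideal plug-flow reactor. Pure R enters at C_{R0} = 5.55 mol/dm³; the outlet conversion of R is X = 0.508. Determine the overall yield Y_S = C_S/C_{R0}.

C_R = C_{R0}(1−X) = 2.731 mol/dm³.
Along a PFR/batch, dC_S/dC_R = −r_S/(r_S+r_T) = −k₁/(k₁+k₂·C_R).
Integrating from C_{R0} to C_R: C_S = (0.956/0.248)·ln[(0.956+0.248·5.55)/(0.956+0.248·2.73)] = 3.855·ln(2.332/1.633) = 1.374 mol/dm³.
Y_S = C_S/C_{R0} = 1.374/5.55 = 0.248.

0.248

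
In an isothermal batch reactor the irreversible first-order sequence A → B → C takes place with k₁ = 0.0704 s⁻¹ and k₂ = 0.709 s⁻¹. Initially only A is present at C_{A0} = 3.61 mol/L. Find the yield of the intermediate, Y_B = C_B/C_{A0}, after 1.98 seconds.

Solving the coupled first-order balances gives C_B(t) = [k₁/(k₂−k₁)]·C_{A0}·(e^(−k₁t) − e^(−k₂t)).
e^(−k₁t) = e^(−0.0704×1.98) = e^(−0.1394) = 0.8699; e^(−k₂t) = e^(−1.404) = 0.2457.
C_B = 0.0704×3.61/(0.709−0.0704) × (0.8699−0.2457) = 0.3980×0.6242 = 0.2484 mol/L.
Y_B = C_B/C_{A0} = 0.2484/3.61 = 0.0688.

0.0688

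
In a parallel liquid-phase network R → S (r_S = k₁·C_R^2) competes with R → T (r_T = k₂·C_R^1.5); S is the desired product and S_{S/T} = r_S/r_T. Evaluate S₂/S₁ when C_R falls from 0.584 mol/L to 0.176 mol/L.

0.549

S_{S/T} = (k₁/k₂)·C_R^0.5, so S₂/S₁ = (C_{R,2}/C_{R,1})^0.5.
= (0.176/0.584)^0.5 = (0.3014)^0.5 = 0.549.
Selectivity toward S falls as C_R falls — high-concentration operation is favoured.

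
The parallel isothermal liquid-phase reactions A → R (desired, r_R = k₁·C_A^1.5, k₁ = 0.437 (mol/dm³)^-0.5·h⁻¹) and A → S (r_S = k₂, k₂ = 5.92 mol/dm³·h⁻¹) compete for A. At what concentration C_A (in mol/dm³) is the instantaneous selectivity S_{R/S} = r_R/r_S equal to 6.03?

18.8 mol/dm³

S_{R/S} = (k₁/k₂)·C_A^1.5 ⇒ C_A = (S·k₂/k₁)^(1/1.5).
= (6.03×5.92/0.437)^(0.6667) = (81.69)^(0.6667) = 18.8 mol/dm³.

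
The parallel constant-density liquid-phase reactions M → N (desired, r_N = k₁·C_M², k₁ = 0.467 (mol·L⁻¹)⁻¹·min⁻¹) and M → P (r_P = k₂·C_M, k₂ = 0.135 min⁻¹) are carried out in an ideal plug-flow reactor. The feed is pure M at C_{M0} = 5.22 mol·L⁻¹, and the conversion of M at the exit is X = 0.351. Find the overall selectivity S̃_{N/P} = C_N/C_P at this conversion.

14.7

C_M = C_{M0}(1−X) = 3.388 mol·L⁻¹.
Along a PFR/batch, dC_P/dC_M = −r_P/(r_N+r_P) = −k₂/(k₂+k₁·C_M).
Integrating from C_{M0} to C_M: C_P = (0.135/0.467)·ln[(0.135+0.467·5.22)/(0.135+0.467·3.39)] = 0.2891·ln(2.573/1.717) = 0.1169 mol·L⁻¹.
Then C_N = (C_{M0}−C_M) − C_P = 1.832 − 0.1169 = 1.715 mol·L⁻¹.
S̃_{N/P} = C_N/C_P = 1.715/0.1169 = 14.7.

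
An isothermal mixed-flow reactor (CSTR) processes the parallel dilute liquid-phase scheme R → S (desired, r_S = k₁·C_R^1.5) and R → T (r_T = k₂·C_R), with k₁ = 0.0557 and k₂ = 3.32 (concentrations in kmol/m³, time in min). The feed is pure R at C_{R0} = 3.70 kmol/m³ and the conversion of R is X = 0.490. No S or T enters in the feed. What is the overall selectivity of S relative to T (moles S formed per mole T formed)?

Exit C_R = C_{R0}(1−X) = 3.70×0.510 = 1.887 kmol/m³.
In a CSTR the entire volume is at exit conditions, so r_S = 0.0557×1.887^1.5 = 0.1444 and r_T = 3.32×1.887 = 6.265.
Overall selectivity = C_S/C_T = r_Sτ/(r_Tτ) = r_S/r_T = 0.0230.

0.0230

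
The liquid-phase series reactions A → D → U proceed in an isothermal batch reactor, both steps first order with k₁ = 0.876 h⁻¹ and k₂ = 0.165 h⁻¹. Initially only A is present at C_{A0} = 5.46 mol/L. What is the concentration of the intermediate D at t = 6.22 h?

Solving the coupled first-order balances gives C_D(t) = [k₁/(k₂−k₁)]·C_{A0}·(e^(−k₁t) − e^(−k₂t)).
e^(−k₁t) = e^(−0.876×6.22) = e^(−5.449) = 0.004302; e^(−k₂t) = e^(−1.026) = 0.3583.
C_D = 0.876×5.46/(0.165−0.876) × (0.004302−0.3583) = (-6.727)×(-0.3540) = 2.382 mol/L.

2.38 mol/L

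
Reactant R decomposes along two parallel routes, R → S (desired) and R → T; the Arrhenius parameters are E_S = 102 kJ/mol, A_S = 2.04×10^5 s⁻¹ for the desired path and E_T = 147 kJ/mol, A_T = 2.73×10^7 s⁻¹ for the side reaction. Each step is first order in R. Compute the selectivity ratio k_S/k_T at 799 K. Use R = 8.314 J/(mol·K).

Since both paths have the same order in R, the concentration cancels and S_{S/T} = k_S/k_T = (A_S/A_T)·exp[(E_T−E_S)/(RT)].
(E_T−E_S)/(RT) = (147−102)×10³/(8.314×799) = 45000/6643 = 6.774.
k_S/k_T = (2.04×10^5/2.73×10^7)·exp(6.774) = 0.007473 × 874.9 = 6.54.
Since E_S < E_T, lowering the temperature improves selectivity toward S.

6.54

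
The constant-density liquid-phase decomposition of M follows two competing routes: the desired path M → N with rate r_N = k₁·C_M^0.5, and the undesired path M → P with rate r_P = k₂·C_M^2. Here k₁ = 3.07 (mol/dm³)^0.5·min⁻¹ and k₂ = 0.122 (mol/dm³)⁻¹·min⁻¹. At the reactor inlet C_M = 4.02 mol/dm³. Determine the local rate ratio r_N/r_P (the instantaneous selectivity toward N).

S_{N/P} = r_N/r_P = (k₁·C_M^0.5)/(k₂·C_M^2) = (k₁/k₂)·C_M^-1.5.
= (3.07×4.020^0.5) / (0.122×4.020^2) = 6.155/1.972 = 3.12.

3.12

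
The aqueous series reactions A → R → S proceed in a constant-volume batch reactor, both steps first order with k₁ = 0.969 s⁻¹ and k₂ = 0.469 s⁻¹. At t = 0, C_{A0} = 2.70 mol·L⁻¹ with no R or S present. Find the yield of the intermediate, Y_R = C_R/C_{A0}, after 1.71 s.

0.499

The intermediate concentration in a first-order A→B→C sequence is C_R = k₁C_{A0}(e^(−k₁t) − e^(−k₂t))/(k₂−k₁).
e^(−k₁t) = e^(−0.969×1.71) = e^(−1.657) = 0.1907; e^(−k₂t) = e^(−0.8020) = 0.4484.
C_R = 0.969×2.70/(0.469−0.969) × (0.1907−0.4484) = (-5.233)×(-0.2577) = 1.349 mol·L⁻¹.
Y_R = C_R/C_{A0} = 1.349/2.70 = 0.499.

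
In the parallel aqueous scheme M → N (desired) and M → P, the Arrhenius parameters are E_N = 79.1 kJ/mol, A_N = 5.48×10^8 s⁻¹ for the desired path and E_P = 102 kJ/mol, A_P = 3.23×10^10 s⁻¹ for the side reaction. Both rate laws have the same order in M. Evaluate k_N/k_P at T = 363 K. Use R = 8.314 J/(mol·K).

33.5

k_N/k_P = (A_N/A_P)·exp[−(E_N−E_P)/(RT)] = (A_N/A_P)·exp[(E_P−E_N)/(RT)].
(E_P−E_N)/(RT) = (102−79.1)×10³/(8.314×363) = 22900/3018 = 7.588.
k_N/k_P = (5.48×10^8/3.23×10^10)·exp(7.588) = 0.01697 × 1974 = 33.5.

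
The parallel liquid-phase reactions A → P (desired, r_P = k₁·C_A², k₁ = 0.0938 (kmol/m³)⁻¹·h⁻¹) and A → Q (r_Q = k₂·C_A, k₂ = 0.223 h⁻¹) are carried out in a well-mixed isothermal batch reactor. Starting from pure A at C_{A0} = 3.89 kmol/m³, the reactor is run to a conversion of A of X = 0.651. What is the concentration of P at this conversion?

C_A = C_{A0}(1−X) = 1.358 kmol/m³.
Along a PFR/batch, dC_Q/dC_A = −r_Q/(r_P+r_Q) = −k₂/(k₂+k₁·C_A).
Integrating from C_{A0} to C_A: C_Q = (0.223/0.0938)·ln[(0.223+0.0938·3.89)/(0.223+0.0938·1.36)] = 2.377·ln(0.5879/0.3503) = 1.231 kmol/m³.
Then C_P = (C_{A0}−C_A) − C_Q = 2.532 − 1.231 = 1.302 kmol/m³.

1.30 kmol/m³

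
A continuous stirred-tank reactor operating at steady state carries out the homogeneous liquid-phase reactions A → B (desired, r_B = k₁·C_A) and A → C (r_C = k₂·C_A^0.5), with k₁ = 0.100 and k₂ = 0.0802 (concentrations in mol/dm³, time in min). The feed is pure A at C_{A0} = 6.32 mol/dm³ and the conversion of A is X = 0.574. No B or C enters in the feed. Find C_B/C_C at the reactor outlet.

Exit C_A = C_{A0}(1−X) = 6.32×0.426 = 2.692 mol/dm³.
In a CSTR the entire volume is at exit conditions, so r_B = 0.100×2.692 = 0.2692 and r_C = 0.0802×2.692^0.5 = 0.1316.
Overall selectivity = C_B/C_C = r_Bτ/(r_Cτ) = r_B/r_C = 2.05.

2.05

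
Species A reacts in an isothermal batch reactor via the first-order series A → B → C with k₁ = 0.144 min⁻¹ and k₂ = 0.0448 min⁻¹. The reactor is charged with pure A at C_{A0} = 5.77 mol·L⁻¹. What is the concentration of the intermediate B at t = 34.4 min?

For first-order series with pure A initially, C_B(t) = k₁C_{A0}/(k₂−k₁)·(e^(−k₁t) − e^(−k₂t)).
e^(−k₁t) = e^(−0.144×34.4) = e^(−4.954) = 0.007058; e^(−k₂t) = e^(−1.541) = 0.2141.
C_B = 0.144×5.77/(0.0448−0.144) × (0.007058−0.2141) = (-8.376)×(-0.2071) = 1.734 mol·L⁻¹.

1.73 mol·L⁻¹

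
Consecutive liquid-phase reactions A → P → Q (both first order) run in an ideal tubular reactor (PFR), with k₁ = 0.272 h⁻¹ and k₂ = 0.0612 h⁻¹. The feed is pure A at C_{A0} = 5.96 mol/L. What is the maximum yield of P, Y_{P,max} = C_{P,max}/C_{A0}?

Evaluating C_P at τ_opt = ln(k₂/k₁)/(k₂−k₁) gives C_{P,max}/C_{A0} = (k₁/k₂)^[k₂/(k₂−k₁)].
= (0.272/0.0612)^(0.0612/(0.0612−0.272)) = (4.444)^(-0.2903) = 0.6485.

0.649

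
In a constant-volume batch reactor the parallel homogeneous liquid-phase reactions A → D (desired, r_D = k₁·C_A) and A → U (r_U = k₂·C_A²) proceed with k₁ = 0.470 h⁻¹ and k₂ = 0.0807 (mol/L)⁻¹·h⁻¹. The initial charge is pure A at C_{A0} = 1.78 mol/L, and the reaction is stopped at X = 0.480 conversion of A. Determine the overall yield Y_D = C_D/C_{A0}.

C_A = C_{A0}(1−X) = 0.9256 mol/L.
Along a PFR/batch, dC_D/dC_A = −r_D/(r_D+r_U) = −k₁/(k₁+k₂·C_A).
Integrating from C_{A0} to C_A: C_D = (0.470/0.0807)·ln[(0.470+0.0807·1.78)/(0.470+0.0807·0.926)] = 5.824·ln(0.6136/0.5447) = 0.6942 mol/L.
Y_D = C_D/C_{A0} = 0.6942/1.78 = 0.390.

0.390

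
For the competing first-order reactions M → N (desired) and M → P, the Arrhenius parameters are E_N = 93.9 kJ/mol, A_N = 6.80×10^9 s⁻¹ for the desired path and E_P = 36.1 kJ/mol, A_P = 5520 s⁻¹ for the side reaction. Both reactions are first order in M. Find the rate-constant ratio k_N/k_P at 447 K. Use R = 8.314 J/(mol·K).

k_N/k_P = (A_N/A_P)·exp[−(E_N−E_P)/(RT)] = (A_N/A_P)·exp[(E_P−E_N)/(RT)].
(E_P−E_N)/(RT) = (36.1−93.9)×10³/(8.314×447) = -57800/3716 = -15.55.
k_N/k_P = (6.80×10^9/5520)·exp(-15.55) = 1.232×10^6 × 1.760×10^-7 = 0.217.
Since E_N > E_P, raising the temperature improves selectivity toward N.

0.217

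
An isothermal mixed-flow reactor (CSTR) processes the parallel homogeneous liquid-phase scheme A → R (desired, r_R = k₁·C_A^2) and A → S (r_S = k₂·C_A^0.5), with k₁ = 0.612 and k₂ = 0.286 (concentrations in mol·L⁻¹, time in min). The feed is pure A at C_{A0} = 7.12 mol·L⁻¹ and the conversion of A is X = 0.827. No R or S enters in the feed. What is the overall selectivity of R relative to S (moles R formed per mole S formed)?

2.93

Exit C_A = C_{A0}(1−X) = 7.12×0.173 = 1.232 mol·L⁻¹.
A CSTR operates uniformly at the exit composition, giving r_R = 0.9285 and r_S = 0.3174 (each k·C_A^n at C_A = 1.232).
Overall selectivity = C_R/C_S = r_Rτ/(r_Sτ) = r_R/r_S = 2.93.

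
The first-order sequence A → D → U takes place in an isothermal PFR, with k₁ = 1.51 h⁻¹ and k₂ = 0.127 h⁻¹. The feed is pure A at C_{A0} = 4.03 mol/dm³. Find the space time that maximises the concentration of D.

1.79 h

Setting dC_D/dτ = 0 gives τ_opt = ln(k₂/k₁)/(k₂−k₁).
= ln(0.127/1.51)/(0.127−1.51) = ln(0.08411)/-1.383 = -2.476/-1.383 = 1.79 h.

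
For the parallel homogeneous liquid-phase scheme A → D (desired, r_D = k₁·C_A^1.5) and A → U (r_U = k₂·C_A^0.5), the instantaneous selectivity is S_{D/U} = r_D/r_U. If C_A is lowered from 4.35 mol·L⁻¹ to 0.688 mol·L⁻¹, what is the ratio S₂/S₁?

0.158

S_{D/U} = (k₁/k₂)·C_A, so S₂/S₁ = (C_{A,2}/C_{A,1}).
= 0.688/4.35 = 0.158.
Selectivity toward D falls as C_A falls — high-concentration operation is favoured.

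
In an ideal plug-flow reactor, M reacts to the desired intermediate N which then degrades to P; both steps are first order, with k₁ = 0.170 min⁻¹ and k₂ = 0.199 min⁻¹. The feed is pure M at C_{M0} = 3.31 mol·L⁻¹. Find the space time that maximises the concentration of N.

5.43 min

For first-order series the maximum of C_N occurs at τ_opt = ln(k₂/k₁)/(k₂−k₁).
= ln(0.199/0.170)/(0.199−0.170) = ln(1.171)/0.02900 = 0.1575/0.02900 = 5.43 min.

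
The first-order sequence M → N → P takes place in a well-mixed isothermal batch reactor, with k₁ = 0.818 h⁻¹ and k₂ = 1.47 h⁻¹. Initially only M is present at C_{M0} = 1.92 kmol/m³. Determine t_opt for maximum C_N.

The intermediate peaks when r₁ = r₂, i.e. k₁e^(−k₁t) = k₂e^(−k₂t), giving t_opt = ln(k₂/k₁)/(k₂−k₁).
= ln(1.47/0.818)/(1.47−0.818) = ln(1.797)/0.6520 = 0.5862/0.6520 = 0.899 h.

0.899 h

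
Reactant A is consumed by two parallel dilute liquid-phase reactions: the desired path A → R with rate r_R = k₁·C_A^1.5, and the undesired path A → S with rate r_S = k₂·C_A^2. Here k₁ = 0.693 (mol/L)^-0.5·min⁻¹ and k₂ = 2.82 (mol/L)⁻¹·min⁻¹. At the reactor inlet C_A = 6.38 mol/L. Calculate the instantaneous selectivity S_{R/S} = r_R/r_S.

S_{R/S} = r_R/r_S = (k₁·C_A^1.5)/(k₂·C_A^2) = (k₁/k₂)·C_A^-0.5.
= (0.693×6.380^1.5) / (2.82×6.380^2) = 11.17/114.8 = 0.0973.

0.0973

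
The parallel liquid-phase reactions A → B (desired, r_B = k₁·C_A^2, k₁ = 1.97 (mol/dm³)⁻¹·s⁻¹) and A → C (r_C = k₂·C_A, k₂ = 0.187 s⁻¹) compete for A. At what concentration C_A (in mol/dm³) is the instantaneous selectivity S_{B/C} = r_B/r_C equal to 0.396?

0.0376 mol/dm³

S_{B/C} = (k₁/k₂)·C_A ⇒ C_A = S·k₂/k₁.
= 0.396×0.187/1.97 = 0.0376 mol/dm³.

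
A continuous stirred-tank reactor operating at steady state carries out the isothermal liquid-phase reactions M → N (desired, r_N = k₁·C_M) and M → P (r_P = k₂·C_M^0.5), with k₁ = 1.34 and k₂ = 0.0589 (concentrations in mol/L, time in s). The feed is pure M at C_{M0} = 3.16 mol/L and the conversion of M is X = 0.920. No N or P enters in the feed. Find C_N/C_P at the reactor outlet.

11.4

Exit C_M = C_{M0}(1−X) = 3.16×0.0800 = 0.2528 mol/L.
Rates in a CSTR are evaluated at the outlet concentration: r_N = 1.34×0.2528 = 0.3388, r_P = 0.0589×0.2528^0.5 = 0.02961.
Overall selectivity = C_N/C_P = r_Nτ/(r_Pτ) = r_N/r_P = 11.4.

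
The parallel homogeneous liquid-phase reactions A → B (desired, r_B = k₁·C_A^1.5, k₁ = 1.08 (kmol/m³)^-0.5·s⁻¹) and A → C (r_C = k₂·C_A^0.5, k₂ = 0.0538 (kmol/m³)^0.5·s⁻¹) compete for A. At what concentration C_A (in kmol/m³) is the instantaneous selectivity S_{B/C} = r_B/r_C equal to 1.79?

S_{B/C} = (k₁/k₂)·C_A ⇒ C_A = S·k₂/k₁.
= 1.79×0.0538/1.08 = 0.0892 kmol/m³.

0.0892 kmol/m³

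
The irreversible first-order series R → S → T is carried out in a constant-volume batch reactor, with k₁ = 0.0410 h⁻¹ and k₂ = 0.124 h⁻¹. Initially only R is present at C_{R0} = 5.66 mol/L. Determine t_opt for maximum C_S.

13.3 h

Setting dC_S/dt = 0 gives t_opt = ln(k₂/k₁)/(k₂−k₁).
= ln(0.124/0.0410)/(0.124−0.0410) = ln(3.024)/0.08300 = 1.107/0.08300 = 13.3 h.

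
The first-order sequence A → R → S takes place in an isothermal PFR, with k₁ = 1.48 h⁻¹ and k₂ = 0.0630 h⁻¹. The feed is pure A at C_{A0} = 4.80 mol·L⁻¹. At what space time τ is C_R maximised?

For first-order series the maximum of C_R occurs at τ_opt = ln(k₂/k₁)/(k₂−k₁).
= ln(0.0630/1.48)/(0.0630−1.48) = ln(0.04257)/-1.417 = -3.157/-1.417 = 2.23 h.

2.23 h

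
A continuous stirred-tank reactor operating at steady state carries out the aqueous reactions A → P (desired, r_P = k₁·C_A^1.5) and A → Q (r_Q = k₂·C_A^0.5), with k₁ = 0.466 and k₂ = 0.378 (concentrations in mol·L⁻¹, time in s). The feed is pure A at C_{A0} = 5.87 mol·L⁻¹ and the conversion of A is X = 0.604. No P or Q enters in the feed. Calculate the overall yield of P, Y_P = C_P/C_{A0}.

Exit C_A = C_{A0}(1−X) = 5.87×0.396 = 2.325 mol·L⁻¹.
Rates in a CSTR are evaluated at the outlet concentration: r_P = 0.466×2.325^1.5 = 1.652, r_Q = 0.378×2.325^0.5 = 0.5763.
Fraction of consumed A going to P: r_P/(r_P+r_Q) = 0.7413.
C_P = 0.7413·C_{A0}·X = 0.7413×5.87×0.604 = 2.63 mol·L⁻¹; Y_P = C_P/C_{A0} = 0.448.

0.448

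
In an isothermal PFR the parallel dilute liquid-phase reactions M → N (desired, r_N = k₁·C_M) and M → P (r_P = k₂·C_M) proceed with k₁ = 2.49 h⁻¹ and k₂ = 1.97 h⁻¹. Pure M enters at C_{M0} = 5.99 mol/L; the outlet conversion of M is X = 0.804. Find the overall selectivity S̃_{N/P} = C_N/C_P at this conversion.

C_M = C_{M0}(1−X) = 1.174 mol/L.
Both paths are first order in M, so the instantaneous fraction to N is constant: dC_N/d(−C_M) = k₁/(k₁+k₂) = 0.5583.
C_N = 0.5583·(C_{M0}−C_M) = 0.5583×4.816 = 2.69 mol/L.
C_P = (C_{M0}−C_M)−C_N = 2.127 mol/L; S̃_{N/P} = 2.689/2.127 = 1.26.

1.26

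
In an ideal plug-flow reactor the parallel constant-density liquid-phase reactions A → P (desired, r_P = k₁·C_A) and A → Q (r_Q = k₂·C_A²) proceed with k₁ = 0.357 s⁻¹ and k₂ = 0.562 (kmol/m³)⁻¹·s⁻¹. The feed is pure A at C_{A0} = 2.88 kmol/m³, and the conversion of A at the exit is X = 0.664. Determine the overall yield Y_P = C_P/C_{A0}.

0.173

C_A = C_{A0}(1−X) = 0.9677 kmol/m³.
Along a PFR/batch, dC_P/dC_A = −r_P/(r_P+r_Q) = −k₁/(k₁+k₂·C_A).
Integrating from C_{A0} to C_A: C_P = (0.357/0.562)·ln[(0.357+0.562·2.88)/(0.357+0.562·0.968)] = 0.6352·ln(1.976/0.9008) = 0.4988 kmol/m³.
Y_P = C_P/C_{A0} = 0.4988/2.88 = 0.173.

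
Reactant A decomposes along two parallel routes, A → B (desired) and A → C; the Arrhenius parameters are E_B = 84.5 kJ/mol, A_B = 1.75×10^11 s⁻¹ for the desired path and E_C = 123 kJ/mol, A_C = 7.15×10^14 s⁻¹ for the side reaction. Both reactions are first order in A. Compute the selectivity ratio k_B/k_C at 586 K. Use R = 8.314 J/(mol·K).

Since both paths have the same order in A, the concentration cancels and S_{B/C} = k_B/k_C = (A_B/A_C)·exp[(E_C−E_B)/(RT)].
(E_C−E_B)/(RT) = (123−84.5)×10³/(8.314×586) = 38500/4872 = 7.902.
k_B/k_C = (1.75×10^11/7.15×10^14)·exp(7.902) = 2.448×10^-4 × 2703 = 0.662.
Since E_B < E_C, lowering the temperature improves selectivity toward B.

0.662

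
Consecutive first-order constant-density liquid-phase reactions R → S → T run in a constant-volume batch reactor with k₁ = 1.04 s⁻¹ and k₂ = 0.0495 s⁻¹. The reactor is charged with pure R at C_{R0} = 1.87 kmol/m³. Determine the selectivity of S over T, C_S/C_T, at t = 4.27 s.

5.56

For first-order series with pure R initially, C_S(t) = k₁C_{R0}/(k₂−k₁)·(e^(−k₁t) − e^(−k₂t)).
e^(−k₁t) = e^(−1.04×4.27) = e^(−4.441) = 0.01179; e^(−k₂t) = e^(−0.2114) = 0.8095.
C_S = 1.04×1.87/(0.0495−1.04) × (0.01179−0.8095) = (-1.963)×(-0.7977) = 1.566 kmol/m³.
C_R = C_{R0}e^(−k₁t) = 0.02204 kmol/m³, so C_T = C_{R0}−C_R−C_S = 0.2817 kmol/m³; C_S/C_T = 5.56.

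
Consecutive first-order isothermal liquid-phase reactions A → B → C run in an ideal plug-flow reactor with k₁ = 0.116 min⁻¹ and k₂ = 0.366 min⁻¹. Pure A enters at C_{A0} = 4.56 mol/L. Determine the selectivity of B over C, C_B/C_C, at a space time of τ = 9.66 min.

0.257

Solving the coupled first-order balances gives C_B(τ) = [k₁/(k₂−k₁)]·C_{A0}·(e^(−k₁τ) − e^(−k₂τ)).
e^(−k₁τ) = e^(−0.116×9.66) = e^(−1.121) = 0.3261; e^(−k₂τ) = e^(−3.536) = 0.02914.
C_B = 0.116×4.56/(0.366−0.116) × (0.3261−0.02914) = 2.116×0.2970 = 0.6283 mol/L.
C_A = C_{A0}e^(−k₁τ) = 1.487 mol/L, so C_C = C_{A0}−C_A−C_B = 2.445 mol/L; C_B/C_C = 0.257.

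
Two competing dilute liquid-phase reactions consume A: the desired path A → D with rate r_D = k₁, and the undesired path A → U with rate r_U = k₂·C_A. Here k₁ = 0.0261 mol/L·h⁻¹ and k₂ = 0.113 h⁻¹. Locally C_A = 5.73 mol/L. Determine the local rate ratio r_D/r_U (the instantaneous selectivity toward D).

S_{D/U} = r_D/r_U = (k₁)/(k₂·C_A) = (k₁/k₂)·C_A⁻¹.
= (0.0261) / (0.113×5.730) = 0.02610/0.6475 = 0.0403.

0.0403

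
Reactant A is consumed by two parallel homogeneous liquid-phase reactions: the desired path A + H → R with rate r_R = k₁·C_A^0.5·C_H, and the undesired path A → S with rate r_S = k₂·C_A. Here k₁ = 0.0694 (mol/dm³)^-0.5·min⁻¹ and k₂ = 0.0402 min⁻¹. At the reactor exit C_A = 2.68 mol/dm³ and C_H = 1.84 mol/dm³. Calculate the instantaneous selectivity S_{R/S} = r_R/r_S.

1.94

S_{R/S} = r_R/r_S = (k₁·C_A^0.5·C_H)/(k₂·C_A) = (k₁/k₂)·C_A^-0.5·C_H.
= (0.0694×2.680^0.5×1.840) / (0.0402×2.680) = 0.2090/0.1077 = 1.94.
The undesired path is higher order in A, so low C_A (CSTR or dilute feed) favours R.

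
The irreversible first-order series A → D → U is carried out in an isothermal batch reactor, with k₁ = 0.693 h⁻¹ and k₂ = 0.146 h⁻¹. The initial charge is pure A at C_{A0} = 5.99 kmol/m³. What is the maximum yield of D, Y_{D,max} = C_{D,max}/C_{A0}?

0.660

For a first-order series the maximum intermediate yield is C_{D,max}/C_{A0} = (k₁/k₂)^[k₂/(k₂−k₁)].
= (0.693/0.146)^(0.146/(0.146−0.693)) = (4.747)^(-0.2669) = 0.6599.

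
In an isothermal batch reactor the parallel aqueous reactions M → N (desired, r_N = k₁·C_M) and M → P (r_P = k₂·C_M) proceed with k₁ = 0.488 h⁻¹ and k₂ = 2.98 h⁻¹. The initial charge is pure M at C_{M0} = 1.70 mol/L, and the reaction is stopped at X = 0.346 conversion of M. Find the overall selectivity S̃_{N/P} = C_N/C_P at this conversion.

0.164

C_M = C_{M0}(1−X) = 1.112 mol/L.
Both paths are first order in M, so the instantaneous fraction to N is constant: dC_N/d(−C_M) = k₁/(k₁+k₂) = 0.1407.
C_N = 0.1407·(C_{M0}−C_M) = 0.1407×0.5882 = 0.0828 mol/L.
C_P = (C_{M0}−C_M)−C_N = 0.5054 mol/L; S̃_{N/P} = 0.08277/0.5054 = 0.164.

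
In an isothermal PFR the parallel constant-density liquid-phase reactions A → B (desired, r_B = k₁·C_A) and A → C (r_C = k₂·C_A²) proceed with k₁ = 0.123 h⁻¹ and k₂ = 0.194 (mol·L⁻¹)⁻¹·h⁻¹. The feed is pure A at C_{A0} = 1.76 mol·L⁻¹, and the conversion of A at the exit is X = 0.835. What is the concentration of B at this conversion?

0.603 mol·L⁻¹

C_A = C_{A0}(1−X) = 0.2904 mol·L⁻¹.
Along a PFR/batch, dC_B/dC_A = −r_B/(r_B+r_C) = −k₁/(k₁+k₂·C_A).
Integrating from C_{A0} to C_A: C_B = (0.123/0.194)·ln[(0.123+0.194·1.76)/(0.123+0.194·0.290)] = 0.6340·ln(0.4644/0.1793) = 0.6033 mol·L⁻¹.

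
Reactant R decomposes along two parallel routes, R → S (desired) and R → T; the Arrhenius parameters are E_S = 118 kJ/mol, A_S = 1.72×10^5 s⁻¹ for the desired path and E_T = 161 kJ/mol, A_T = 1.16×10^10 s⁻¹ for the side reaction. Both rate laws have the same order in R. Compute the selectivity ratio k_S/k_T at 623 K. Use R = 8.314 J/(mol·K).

0.0598

k_S/k_T = (A_S/A_T)·exp[−(E_S−E_T)/(RT)] = (A_S/A_T)·exp[(E_T−E_S)/(RT)].
(E_T−E_S)/(RT) = (161−118)×10³/(8.314×623) = 43000/5180 = 8.302.
k_S/k_T = (1.72×10^5/1.16×10^10)·exp(8.302) = 1.483×10^-5 × 4031 = 0.0598.
Since E_S < E_T, lowering the temperature improves selectivity toward S.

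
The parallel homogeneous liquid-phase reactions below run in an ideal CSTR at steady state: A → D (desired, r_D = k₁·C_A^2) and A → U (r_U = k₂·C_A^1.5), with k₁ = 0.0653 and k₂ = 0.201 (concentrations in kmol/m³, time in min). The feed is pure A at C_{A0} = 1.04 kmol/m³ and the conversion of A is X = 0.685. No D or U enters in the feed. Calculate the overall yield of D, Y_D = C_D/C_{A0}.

Exit C_A = C_{A0}(1−X) = 1.04×0.315 = 0.3276 kmol/m³.
Rates in a CSTR are evaluated at the outlet concentration: r_D = 0.0653×0.3276^2 = 0.007008, r_U = 0.201×0.3276^1.5 = 0.03769.
Fraction of consumed A going to D: r_D/(r_D+r_U) = 0.1568.
C_D = 0.1568·C_{A0}·X = 0.1568×1.04×0.685 = 0.112 kmol/m³; Y_D = C_D/C_{A0} = 0.107.

0.107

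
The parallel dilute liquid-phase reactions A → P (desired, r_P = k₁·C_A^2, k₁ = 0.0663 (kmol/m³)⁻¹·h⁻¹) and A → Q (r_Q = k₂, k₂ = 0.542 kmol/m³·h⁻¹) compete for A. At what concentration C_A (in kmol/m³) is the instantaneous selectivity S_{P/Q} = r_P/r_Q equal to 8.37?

S_{P/Q} = (k₁/k₂)·C_A^2 ⇒ C_A = (S·k₂/k₁)^(0.5).
= (8.37×0.542/0.0663)^(0.5) = (68.42)^(0.5) = 8.27 kmol/m³.

8.27 kmol/m³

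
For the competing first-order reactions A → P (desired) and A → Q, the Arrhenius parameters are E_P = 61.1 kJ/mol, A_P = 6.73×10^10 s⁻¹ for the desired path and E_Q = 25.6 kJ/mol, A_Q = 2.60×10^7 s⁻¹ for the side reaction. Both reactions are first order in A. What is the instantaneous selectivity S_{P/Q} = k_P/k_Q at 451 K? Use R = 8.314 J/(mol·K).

0.200

With equal orders, S_{P/Q} = k_P/k_Q = (A_P/A_Q)·exp[(E_Q−E_P)/(RT)].
(E_Q−E_P)/(RT) = (25.6−61.1)×10³/(8.314×451) = -35500/3750 = -9.468.
k_P/k_Q = (6.73×10^10/2.60×10^7)·exp(-9.468) = 2588 × 7.731×10^-5 = 0.200.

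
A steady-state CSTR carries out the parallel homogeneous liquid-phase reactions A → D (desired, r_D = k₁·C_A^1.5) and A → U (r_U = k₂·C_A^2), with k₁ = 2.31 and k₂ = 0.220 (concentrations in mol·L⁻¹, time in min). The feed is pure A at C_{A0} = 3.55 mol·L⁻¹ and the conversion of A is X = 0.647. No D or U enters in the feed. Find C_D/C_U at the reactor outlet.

9.38

Exit C_A = C_{A0}(1−X) = 3.55×0.353 = 1.253 mol·L⁻¹.
A CSTR operates uniformly at the exit composition, giving r_D = 3.241 and r_U = 0.3455 (each k·C_A^n at C_A = 1.253).
Overall selectivity = C_D/C_U = r_Dτ/(r_Uτ) = r_D/r_U = 9.38.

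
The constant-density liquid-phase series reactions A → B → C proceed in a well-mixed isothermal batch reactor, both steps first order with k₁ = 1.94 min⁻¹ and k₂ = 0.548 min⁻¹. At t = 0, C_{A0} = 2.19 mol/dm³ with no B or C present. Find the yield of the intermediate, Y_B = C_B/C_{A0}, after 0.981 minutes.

0.606

The intermediate concentration in a first-order A→B→C sequence is C_B = k₁C_{A0}(e^(−k₁t) − e^(−k₂t))/(k₂−k₁).
e^(−k₁t) = e^(−1.94×0.981) = e^(−1.903) = 0.1491; e^(−k₂t) = e^(−0.5376) = 0.5842.
C_B = 1.94×2.19/(0.548−1.94) × (0.1491−0.5842) = (-3.052)×(-0.4351) = 1.328 mol/dm³.
Y_B = C_B/C_{A0} = 1.328/2.19 = 0.606.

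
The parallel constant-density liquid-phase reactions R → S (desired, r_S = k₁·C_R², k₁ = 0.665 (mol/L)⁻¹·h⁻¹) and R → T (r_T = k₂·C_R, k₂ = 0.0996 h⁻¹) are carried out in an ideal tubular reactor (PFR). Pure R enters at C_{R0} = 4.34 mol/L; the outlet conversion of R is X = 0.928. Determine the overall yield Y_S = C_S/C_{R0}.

C_R = C_{R0}(1−X) = 0.3125 mol/L.
Along a PFR/batch, dC_T/dC_R = −r_T/(r_S+r_T) = −k₂/(k₂+k₁·C_R).
Integrating from C_{R0} to C_R: C_T = (0.0996/0.665)·ln[(0.0996+0.665·4.34)/(0.0996+0.665·0.312)] = 0.1498·ln(2.986/0.3074) = 0.3405 mol/L.
Then C_S = (C_{R0}−C_R) − C_T = 4.028 − 0.3405 = 3.687 mol/L.
Y_S = C_S/C_{R0} = 3.687/4.34 = 0.850.

0.850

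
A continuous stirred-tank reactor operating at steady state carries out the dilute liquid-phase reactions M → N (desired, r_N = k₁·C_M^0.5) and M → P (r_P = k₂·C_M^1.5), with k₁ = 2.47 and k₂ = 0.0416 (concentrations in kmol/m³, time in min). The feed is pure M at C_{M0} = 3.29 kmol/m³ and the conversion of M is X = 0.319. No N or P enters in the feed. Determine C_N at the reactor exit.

Exit C_M = C_{M0}(1−X) = 3.29×0.681 = 2.240 kmol/m³.
In a CSTR the entire volume is at exit conditions, so r_N = 2.47×2.240^0.5 = 3.697 and r_P = 0.0416×2.240^1.5 = 0.1395.
Fraction of consumed M going to N: r_N/(r_N+r_P) = 0.9636.
C_N = 0.9636·C_{M0}·X = 0.9636×3.29×0.319 = 1.01 kmol/m³.

1.01 kmol/m³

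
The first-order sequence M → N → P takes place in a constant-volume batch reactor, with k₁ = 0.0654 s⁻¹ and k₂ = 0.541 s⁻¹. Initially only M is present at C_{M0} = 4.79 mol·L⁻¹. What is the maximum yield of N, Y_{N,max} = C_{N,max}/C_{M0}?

0.0904

At the optimum, C_{N,max}/C_{M0} = (k₁/k₂)^[k₂/(k₂−k₁)].
= (0.0654/0.541)^(0.541/(0.541−0.0654)) = (0.1209)^(1.138) = 0.09041.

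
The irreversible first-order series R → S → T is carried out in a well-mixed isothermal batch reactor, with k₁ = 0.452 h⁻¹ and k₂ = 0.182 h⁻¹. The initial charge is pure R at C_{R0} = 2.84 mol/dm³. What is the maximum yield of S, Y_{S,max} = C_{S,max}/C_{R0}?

0.542

At the optimum, C_{S,max}/C_{R0} = (k₁/k₂)^[k₂/(k₂−k₁)].
= (0.452/0.182)^(0.182/(0.182−0.452)) = (2.484)^(-0.6741) = 0.5416.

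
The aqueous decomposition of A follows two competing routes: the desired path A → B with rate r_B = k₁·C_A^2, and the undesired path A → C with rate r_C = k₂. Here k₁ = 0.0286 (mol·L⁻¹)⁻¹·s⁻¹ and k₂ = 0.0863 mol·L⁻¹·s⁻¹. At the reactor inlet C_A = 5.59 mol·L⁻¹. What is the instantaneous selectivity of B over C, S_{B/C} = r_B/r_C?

S_{B/C} = r_B/r_C = (k₁·C_A^2)/(k₂) = (k₁/k₂)·C_A^2.
= (0.0286×5.590^2) / (0.0863) = 0.8937/0.08630 = 10.4.

10.4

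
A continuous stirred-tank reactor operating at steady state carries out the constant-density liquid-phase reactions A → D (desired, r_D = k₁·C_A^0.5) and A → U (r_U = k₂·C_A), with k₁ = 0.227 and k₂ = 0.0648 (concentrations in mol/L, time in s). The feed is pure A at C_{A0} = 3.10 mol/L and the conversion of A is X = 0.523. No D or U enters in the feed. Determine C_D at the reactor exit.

1.20 mol/L

Exit C_A = C_{A0}(1−X) = 3.10×0.477 = 1.479 mol/L.
In a CSTR the entire volume is at exit conditions, so r_D = 0.227×1.479^0.5 = 0.2760 and r_U = 0.0648×1.479 = 0.09582.
Fraction of consumed A going to D: r_D/(r_D+r_U) = 0.7423.
C_D = 0.7423·C_{A0}·X = 0.7423×3.10×0.523 = 1.20 mol/L.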